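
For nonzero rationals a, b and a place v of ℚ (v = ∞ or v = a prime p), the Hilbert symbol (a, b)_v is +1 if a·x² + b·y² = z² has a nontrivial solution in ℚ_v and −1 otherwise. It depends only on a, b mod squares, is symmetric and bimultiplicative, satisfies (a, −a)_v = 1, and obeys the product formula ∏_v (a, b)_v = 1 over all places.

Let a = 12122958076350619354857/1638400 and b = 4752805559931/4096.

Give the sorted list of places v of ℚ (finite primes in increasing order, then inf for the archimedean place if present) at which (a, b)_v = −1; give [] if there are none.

Mod squares: a ≡ 17, b ≡ 62491. Check v ∈ {∞, 2, 3, 5, 7, 11, 13, 17, 19, 23}.
v=11: a=11^2·(≡8), b=11^1·(≡5) mod 11; (8|11)=-1, (5|11)=+1; (−1)^{2·1·5}·(-1)^1·(+1)^2 = -1.
v=7: a=7^4·(≡5), b=7^0·(≡2) mod 7; (5|7)=-1, (2|7)=+1; (−1)^{4·0·3}·(-1)^0·(+1)^4 = +1.
v=5: a=5^-2·(≡2), b=5^0·(≡1) mod 5; (2|5)=-1, (1|5)=+1; (−1)^{-2·0·2}·(-1)^0·(+1)^-2 = +1.
v=19: a=19^4·(≡6), b=19^3·(≡12) mod 19; (6|19)=+1, (12|19)=-1; (−1)^{4·3·9}·(+1)^3·(-1)^4 = +1.
v=13: a=13^2·(≡10), b=13^1·(≡1) mod 13; (10|13)=+1, (1|13)=+1; (−1)^{2·1·6}·(+1)^1·(+1)^2 = +1.
v=2: v_2(a)=-16, v_2(b)=-12; units ≡ 1, 3 (mod 8); ε·ε+αω+βω = 0·1+-16·1+-12·0 ≡ 0  ⇒  (a,b)_2 = +1.
v=∞: 17 > 0 and 62491 > 0  ⇒  (a,b)_∞ = +1.
v=23: a=23^2·(≡5), b=23^1·(≡1) mod 23; (5|23)=-1, (1|23)=+1; (−1)^{2·1·11}·(-1)^1·(+1)^2 = -1.
v=17: a=17^3·(≡13), b=17^2·(≡9) mod 17; (13|17)=+1, (9|17)=+1; (−1)^{3·2·8}·(+1)^2·(+1)^3 = +1.
v=3: a=3^6·(≡2), b=3^6·(≡1) mod 3; (2|3)=-1, (1|3)=+1; (−1)^{6·6·1}·(-1)^6·(+1)^6 = +1.
|Ram(17, 62491)| = 2, even; anisotropic at {11, 23}.

[11, 23]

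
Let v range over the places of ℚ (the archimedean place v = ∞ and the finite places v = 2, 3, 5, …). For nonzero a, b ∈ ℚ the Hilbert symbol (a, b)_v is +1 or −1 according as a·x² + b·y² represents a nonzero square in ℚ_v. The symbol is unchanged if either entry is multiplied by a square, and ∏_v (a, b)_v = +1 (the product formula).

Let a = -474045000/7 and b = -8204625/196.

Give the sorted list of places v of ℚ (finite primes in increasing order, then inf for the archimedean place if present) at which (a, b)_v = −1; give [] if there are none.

Mod squares: a ≡ -7854, b ≡ -36465. Check v ∈ {∞, 2, 3, 5, 7, 11, 13, 17}.
v=∞: -7854 < 0 and -36465 < 0  ⇒  (a,b)_∞ = -1.
v=5: a=5^4·(≡4), b=5^3·(≡3) mod 5; (4|5)=+1, (3|5)=-1; (−1)^{4·3·2}·(+1)^3·(-1)^4 = +1.
v=2: v_2(a)=3, v_2(b)=-2; units ≡ 1, 7 (mod 8); ε·ε+αω+βω = 0·1+3·0+-2·0 ≡ 0  ⇒  (a,b)_2 = +1.
v=3: a=3^1·(≡1), b=3^3·(≡1) mod 3; (1|3)=+1, (1|3)=+1; (−1)^{1·3·1}·(+1)^3·(+1)^1 = -1.
v=7: a=7^-1·(≡5), b=7^-2·(≡3) mod 7; (5|7)=-1, (3|7)=-1; (−1)^{-1·-2·3}·(-1)^-2·(-1)^-1 = -1.
v=11: a=11^1·(≡9), b=11^1·(≡10) mod 11; (9|11)=+1, (10|11)=-1; (−1)^{1·1·5}·(+1)^1·(-1)^1 = +1.
v=13: a=13^2·(≡7), b=13^1·(≡12) mod 13; (7|13)=-1, (12|13)=+1; (−1)^{2·1·6}·(-1)^1·(+1)^2 = -1.
v=17: a=17^1·(≡7), b=17^1·(≡10) mod 17; (7|17)=-1, (10|17)=-1; (−1)^{1·1·8}·(-1)^1·(-1)^1 = +1.
Ram(-7854, -36465) = {3, 7, 13, ∞}; no ℚ_3-point on the conic.

[3, 7, 13, inf]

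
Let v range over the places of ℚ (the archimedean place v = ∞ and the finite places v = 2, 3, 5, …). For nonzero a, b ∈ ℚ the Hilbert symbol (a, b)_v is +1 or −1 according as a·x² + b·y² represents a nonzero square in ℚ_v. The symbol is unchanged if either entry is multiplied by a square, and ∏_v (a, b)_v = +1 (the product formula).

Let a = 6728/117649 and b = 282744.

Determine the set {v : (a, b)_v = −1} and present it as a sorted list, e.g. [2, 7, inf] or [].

Mod squares: a ≡ 2, b ≡ 7854. Check v ∈ {∞, 2, 3, 7, 11, 17, 29}.
v=7: a=7^-6·(≡1), b=7^1·(≡2) mod 7; (1|7)=+1, (2|7)=+1; (−1)^{-6·1·3}·(+1)^1·(+1)^-6 = +1.
v=∞: 2 > 0 and 7854 > 0  ⇒  (a,b)_∞ = +1.
v=3: a=3^0·(≡2), b=3^3·(≡2) mod 3; (2|3)=-1, (2|3)=-1; (−1)^{0·3·1}·(-1)^3·(-1)^0 = -1.
v=17: a=17^0·(≡9), b=17^1·(≡6) mod 17; (9|17)=+1, (6|17)=-1; (−1)^{0·1·8}·(+1)^1·(-1)^0 = +1.
v=2: v_2(a)=3, v_2(b)=3; units ≡ 1, 7 (mod 8); ε·ε+αω+βω = 0·1+3·0+3·0 ≡ 0  ⇒  (a,b)_2 = +1.
v=29: a=29^2·(≡27), b=29^0·(≡23) mod 29; (27|29)=-1, (23|29)=+1; (−1)^{2·0·14}·(-1)^0·(+1)^2 = +1.
v=11: a=11^0·(≡10), b=11^1·(≡8) mod 11; (10|11)=-1, (8|11)=-1; (−1)^{0·1·5}·(-1)^1·(-1)^0 = -1.
(2, 7854 / ℚ) ramifies at {3, 11}: a division algebra.

[3, 11]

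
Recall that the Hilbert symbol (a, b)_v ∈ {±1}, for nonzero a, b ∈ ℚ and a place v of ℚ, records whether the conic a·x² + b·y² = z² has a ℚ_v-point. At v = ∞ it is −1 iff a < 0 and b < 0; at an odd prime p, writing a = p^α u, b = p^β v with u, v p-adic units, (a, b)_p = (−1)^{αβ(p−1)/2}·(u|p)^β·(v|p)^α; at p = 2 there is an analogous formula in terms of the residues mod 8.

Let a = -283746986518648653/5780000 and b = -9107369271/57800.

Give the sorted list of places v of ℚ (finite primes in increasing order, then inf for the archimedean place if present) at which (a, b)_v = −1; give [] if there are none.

[2, 11, 13, inf]

(a, b) ≡ (-26, -462) mod (ℚ^×)²; places V = {2, 3, 5, 7, 11, 13, 17, 23, 31, ∞}.
(a,b)_23: α=4, u≡10; β=2, v≡14 (mod 23); (10|23)=-1, (14|23)=-1; sign (−1)^0·-1^2·-1^4 = +1.
(a,b)_5: α=-4, u≡4; β=-2, v≡2 (mod 5); (4|5)=+1, (2|5)=-1; sign (−1)^0·+1^-2·-1^-4 = +1.
(a,b)_3: α=4, u≡1; β=3, v≡2 (mod 3); (1|3)=+1, (2|3)=-1; sign (−1)^0·+1^3·-1^4 = +1.
(a,b)_13: α=3, u≡7; β=2, v≡6 (mod 13); (7|13)=-1, (6|13)=-1; sign (−1)^0·-1^2·-1^3 = -1.
(a,b)_17: α=-2, u≡1; β=-2, v≡5 (mod 17); (1|17)=+1, (5|17)=-1; sign (−1)^0·+1^-2·-1^-2 = +1.
(a,b)_∞: sgn(-26)=−, sgn(-462)=−, so -1.
(a,b)_2: α=-5, β=-3; u≡3, v≡1 (mod 8); ε(u)ε(v)=1·0, αω(v)=-5·0, βω(u)=-3·1; sum ≡ 1  ⇒  -1.
(a,b)_11: α=2, u≡7; β=1, v≡8 (mod 11); (7|11)=-1, (8|11)=-1; sign (−1)^0·-1^1·-1^2 = -1.
(a,b)_7: α=2, u≡2; β=3, v≡2 (mod 7); (2|7)=+1, (2|7)=+1; sign (−1)^0·+1^3·+1^2 = +1.
(a,b)_31: α=2, u≡4; β=0, v≡30 (mod 31); (4|31)=+1, (30|31)=-1; sign (−1)^0·+1^0·-1^2 = +1.
(-26, -462 / ℚ) ramifies at {2, 11, 13, ∞}: a division algebra.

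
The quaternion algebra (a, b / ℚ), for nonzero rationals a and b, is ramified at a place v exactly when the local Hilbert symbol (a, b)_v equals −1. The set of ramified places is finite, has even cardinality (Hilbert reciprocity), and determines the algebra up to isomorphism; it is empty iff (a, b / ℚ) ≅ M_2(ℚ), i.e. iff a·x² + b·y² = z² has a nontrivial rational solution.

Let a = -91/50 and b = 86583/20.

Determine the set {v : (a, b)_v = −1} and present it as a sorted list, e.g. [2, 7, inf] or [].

(a, b) ≡ (-182, 8835) mod (ℚ^×)²; places V = {2, 3, 5, 7, 13, 19, 31, ∞}.
(a,b)_5: α=-2, u≡2; β=-1, v≡2 (mod 5); (2|5)=-1, (2|5)=-1; sign (−1)^0·-1^-1·-1^-2 = -1.
(a,b)_2: α=-1, β=-2; u≡5, v≡3 (mod 8); ε(u)ε(v)=0·1, αω(v)=-1·1, βω(u)=-2·1; sum ≡ 1  ⇒  -1.
(a,b)_13: α=1, u≡10; β=0, v≡6 (mod 13); (10|13)=+1, (6|13)=-1; sign (−1)^0·+1^0·-1^1 = -1.
(a,b)_31: α=0, u≡5; β=1, v≡11 (mod 31); (5|31)=+1, (11|31)=-1; sign (−1)^0·+1^1·-1^0 = +1.
(a,b)_19: α=0, u≡13; β=1, v≡16 (mod 19); (13|19)=-1, (16|19)=+1; sign (−1)^0·-1^1·+1^0 = -1.
(a,b)_∞: sgn(-182)=−, sgn(8835)=+, so +1.
(a,b)_7: α=1, u≡1; β=2, v≡4 (mod 7); (1|7)=+1, (4|7)=+1; sign (−1)^0·+1^2·+1^1 = +1.
(a,b)_3: α=0, u≡1; β=1, v≡2 (mod 3); (1|3)=+1, (2|3)=-1; sign (−1)^0·+1^1·-1^0 = +1.
(-182, 8835 / ℚ) ramifies at {2, 5, 13, 19}: a division algebra.

[2, 5, 13, 19]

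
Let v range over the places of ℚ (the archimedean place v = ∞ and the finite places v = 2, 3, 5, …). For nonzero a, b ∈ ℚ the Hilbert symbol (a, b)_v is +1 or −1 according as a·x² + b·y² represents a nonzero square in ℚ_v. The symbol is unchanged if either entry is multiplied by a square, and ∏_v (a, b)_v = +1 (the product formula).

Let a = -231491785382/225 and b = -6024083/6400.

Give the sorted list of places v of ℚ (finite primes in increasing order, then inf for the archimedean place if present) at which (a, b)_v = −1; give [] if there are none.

[2, 13, 17, 19, 29, inf]

(a, b) ≡ (-4739702, -7163) mod (ℚ^×)²; places V = {2, 3, 5, 11, 13, 17, 19, 23, 29, ∞}.
(a,b)_3: α=-2, u≡1; β=0, v≡1 (mod 3); (1|3)=+1, (1|3)=+1; sign (−1)^0·+1^0·+1^-2 = +1.
(a,b)_19: α=1, u≡13; β=1, v≡14 (mod 19); (13|19)=-1, (14|19)=-1; sign (−1)^1·-1^1·-1^1 = -1.
(a,b)_23: α=1, u≡4; β=0, v≡9 (mod 23); (4|23)=+1, (9|23)=+1; sign (−1)^0·+1^0·+1^1 = +1.
(a,b)_5: α=-2, u≡2; β=-2, v≡2 (mod 5); (2|5)=-1, (2|5)=-1; sign (−1)^0·-1^-2·-1^-2 = +1.
(a,b)_13: α=2, u≡2; β=1, v≡5 (mod 13); (2|13)=-1, (5|13)=-1; sign (−1)^0·-1^1·-1^2 = -1.
(a,b)_∞: sgn(-4739702)=−, sgn(-7163)=−, so -1.
(a,b)_17: α=3, u≡10; β=0, v≡11 (mod 17); (10|17)=-1, (11|17)=-1; sign (−1)^0·-1^0·-1^3 = -1.
(a,b)_29: α=1, u≡4; β=3, v≡21 (mod 29); (4|29)=+1, (21|29)=-1; sign (−1)^0·+1^3·-1^1 = -1.
(a,b)_2: α=1, β=-8; u≡5, v≡5 (mod 8); ε(u)ε(v)=0·0, αω(v)=1·1, βω(u)=-8·1; sum ≡ 1  ⇒  -1.
(a,b)_11: α=1, u≡2; β=0, v≡5 (mod 11); (2|11)=-1, (5|11)=+1; sign (−1)^0·-1^0·+1^1 = +1.
(-4739702, -7163 / ℚ) ramifies at {2, 13, 17, 19, 29, ∞}: a division algebra.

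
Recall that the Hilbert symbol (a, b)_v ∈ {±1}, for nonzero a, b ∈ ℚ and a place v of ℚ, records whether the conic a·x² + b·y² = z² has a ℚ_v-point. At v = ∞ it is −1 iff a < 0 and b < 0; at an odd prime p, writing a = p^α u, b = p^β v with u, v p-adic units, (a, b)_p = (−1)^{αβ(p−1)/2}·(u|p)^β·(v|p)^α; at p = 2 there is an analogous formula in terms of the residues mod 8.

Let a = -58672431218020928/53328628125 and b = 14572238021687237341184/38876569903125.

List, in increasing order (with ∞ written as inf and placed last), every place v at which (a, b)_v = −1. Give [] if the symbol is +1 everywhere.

[2, 5]

(a, b) ≡ (-19285, 2755) mod (ℚ^×)²; places V = {2, 3, 5, 7, 11, 17, 19, 23, 29, 37, 41, 47, ∞}.
(a,b)_11: α=2, u≡4; β=0, v≡1 (mod 11); (4|11)=+1, (1|11)=+1; sign (−1)^0·+1^0·+1^2 = +1.
(a,b)_2: α=6, β=12; u≡3, v≡3 (mod 8); ε(u)ε(v)=1·1, αω(v)=6·1, βω(u)=12·1; sum ≡ 1  ⇒  -1.
(a,b)_37: α=0, u≡31; β=2, v≡29 (mod 37); (31|37)=-1, (29|37)=-1; sign (−1)^0·-1^2·-1^0 = +1.
(a,b)_47: α=2, u≡27; β=2, v≡11 (mod 47); (27|47)=+1, (11|47)=-1; sign (−1)^0·+1^2·-1^2 = +1.
(a,b)_41: α=2, u≡14; β=2, v≡39 (mod 41); (14|41)=-1, (39|41)=+1; sign (−1)^0·-1^2·+1^2 = +1.
(a,b)_17: α=-2, u≡14; β=-2, v≡13 (mod 17); (14|17)=-1, (13|17)=+1; sign (−1)^0·-1^-2·+1^-2 = +1.
(a,b)_7: α=1, u≡5; β=4, v≡4 (mod 7); (5|7)=-1, (4|7)=+1; sign (−1)^0·-1^4·+1^1 = +1.
(a,b)_3: α=-10, u≡2; β=-16, v≡1 (mod 3); (2|3)=-1, (1|3)=+1; sign (−1)^0·-1^-16·+1^-10 = +1.
(a,b)_5: α=-5, u≡2; β=-5, v≡1 (mod 5); (2|5)=-1, (1|5)=+1; sign (−1)^0·-1^-5·+1^-5 = -1.
(a,b)_23: α=2, u≡4; β=2, v≡18 (mod 23); (4|23)=+1, (18|23)=+1; sign (−1)^0·+1^2·+1^2 = +1.
(a,b)_29: α=1, u≡17; β=1, v≡8 (mod 29); (17|29)=-1, (8|29)=-1; sign (−1)^0·-1^1·-1^1 = +1.
(a,b)_∞: sgn(-19285)=−, sgn(2755)=+, so +1.
(a,b)_19: α=1, u≡16; β=1, v≡14 (mod 19); (16|19)=+1, (14|19)=-1; sign (−1)^1·+1^1·-1^1 = +1.
(-19285, 2755 / ℚ) ramifies at {2, 5}: a division algebra.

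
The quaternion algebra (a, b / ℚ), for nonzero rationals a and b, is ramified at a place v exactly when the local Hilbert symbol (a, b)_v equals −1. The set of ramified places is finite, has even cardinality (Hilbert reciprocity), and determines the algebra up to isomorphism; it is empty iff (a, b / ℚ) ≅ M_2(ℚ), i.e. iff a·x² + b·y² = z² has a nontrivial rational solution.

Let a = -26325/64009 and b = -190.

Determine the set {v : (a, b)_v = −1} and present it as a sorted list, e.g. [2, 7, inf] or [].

[2, 5, 13, inf]

(a, b) ≡ (-13, -190) mod (ℚ^×)²; places V = {2, 3, 5, 11, 13, 19, 23, ∞}.
(a,b)_∞: sgn(-13)=−, sgn(-190)=−, so -1.
(a,b)_13: α=1, u≡12; β=0, v≡5 (mod 13); (12|13)=+1, (5|13)=-1; sign (−1)^0·+1^0·-1^1 = -1.
(a,b)_19: α=0, u≡5; β=1, v≡9 (mod 19); (5|19)=+1, (9|19)=+1; sign (−1)^0·+1^1·+1^0 = +1.
(a,b)_2: α=0, β=1; u≡3, v≡1 (mod 8); ε(u)ε(v)=1·0, αω(v)=0·0, βω(u)=1·1; sum ≡ 1  ⇒  -1.
(a,b)_3: α=4, u≡2; β=0, v≡2 (mod 3); (2|3)=-1, (2|3)=-1; sign (−1)^0·-1^0·-1^4 = +1.
(a,b)_11: α=-2, u≡9; β=0, v≡8 (mod 11); (9|11)=+1, (8|11)=-1; sign (−1)^0·+1^0·-1^-2 = +1.
(a,b)_23: α=-2, u≡17; β=0, v≡17 (mod 23); (17|23)=-1, (17|23)=-1; sign (−1)^0·-1^0·-1^-2 = +1.
(a,b)_5: α=2, u≡3; β=1, v≡2 (mod 5); (3|5)=-1, (2|5)=-1; sign (−1)^0·-1^1·-1^2 = -1.
(-13, -190 / ℚ) ramifies at {2, 5, 13, ∞}: a division algebra.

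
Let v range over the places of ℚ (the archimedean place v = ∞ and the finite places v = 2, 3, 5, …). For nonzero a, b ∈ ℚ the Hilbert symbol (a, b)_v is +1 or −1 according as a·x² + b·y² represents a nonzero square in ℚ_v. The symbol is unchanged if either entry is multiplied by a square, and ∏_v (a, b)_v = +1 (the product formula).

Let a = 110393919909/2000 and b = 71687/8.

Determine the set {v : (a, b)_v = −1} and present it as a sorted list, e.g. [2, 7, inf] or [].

[19, 43]

Mod squares: a ≡ 151145, b ≡ 2926. Check v ∈ {∞, 2, 3, 5, 7, 11, 13, 19, 37, 43}.
v=3: a=3^2·(≡2), b=3^0·(≡1) mod 3; (2|3)=-1, (1|3)=+1; (−1)^{2·0·1}·(-1)^0·(+1)^2 = +1.
v=∞: 151145 > 0 and 2926 > 0  ⇒  (a,b)_∞ = +1.
v=13: a=13^2·(≡7), b=13^0·(≡12) mod 13; (7|13)=-1, (12|13)=+1; (−1)^{2·0·6}·(-1)^0·(+1)^2 = +1.
v=2: v_2(a)=-4, v_2(b)=-3; units ≡ 1, 7 (mod 8); ε·ε+αω+βω = 0·1+-4·0+-3·0 ≡ 0  ⇒  (a,b)_2 = +1.
v=43: a=43^1·(≡37), b=43^0·(≡33) mod 43; (37|43)=-1, (33|43)=-1; (−1)^{1·0·21}·(-1)^0·(-1)^1 = -1.
v=19: a=19^1·(≡12), b=19^1·(≡18) mod 19; (12|19)=-1, (18|19)=-1; (−1)^{1·1·9}·(-1)^1·(-1)^1 = -1.
v=11: a=11^0·(≡1), b=11^1·(≡2) mod 11; (1|11)=+1, (2|11)=-1; (−1)^{0·1·5}·(+1)^1·(-1)^0 = +1.
v=37: a=37^1·(≡13), b=37^0·(≡30) mod 37; (13|37)=-1, (30|37)=+1; (−1)^{1·0·18}·(-1)^0·(+1)^1 = +1.
v=7: a=7^4·(≡4), b=7^3·(≡6) mod 7; (4|7)=+1, (6|7)=-1; (−1)^{4·3·3}·(+1)^3·(-1)^4 = +1.
v=5: a=5^-3·(≡4), b=5^0·(≡4) mod 5; (4|5)=+1, (4|5)=+1; (−1)^{-3·0·2}·(+1)^0·(+1)^-3 = +1.
Ram(151145, 2926) = {19, 43}; no ℚ_19-point on the conic.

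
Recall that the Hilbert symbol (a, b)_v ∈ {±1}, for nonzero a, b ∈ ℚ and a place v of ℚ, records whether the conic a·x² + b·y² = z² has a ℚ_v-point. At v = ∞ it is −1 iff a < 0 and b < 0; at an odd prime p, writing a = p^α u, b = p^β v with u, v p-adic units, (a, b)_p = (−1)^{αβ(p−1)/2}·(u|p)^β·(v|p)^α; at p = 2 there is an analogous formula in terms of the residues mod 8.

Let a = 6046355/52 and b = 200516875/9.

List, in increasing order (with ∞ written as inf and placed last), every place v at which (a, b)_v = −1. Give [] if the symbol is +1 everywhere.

Mod squares: a ≡ 1604135, b ≡ 320827. Check v ∈ {∞, 2, 3, 5, 7, 13, 23, 29, 37}.
v=∞: 1604135 > 0 and 320827 > 0  ⇒  (a,b)_∞ = +1.
v=3: a=3^0·(≡2), b=3^-2·(≡1) mod 3; (2|3)=-1, (1|3)=+1; (−1)^{0·-2·1}·(-1)^-2·(+1)^0 = +1.
v=2: v_2(a)=-2, v_2(b)=0; units ≡ 7, 3 (mod 8); ε·ε+αω+βω = 1·1+-2·1+0·0 ≡ 1  ⇒  (a,b)_2 = -1.
v=13: a=13^-1·(≡4), b=13^1·(≡2) mod 13; (4|13)=+1, (2|13)=-1; (−1)^{-1·1·6}·(+1)^1·(-1)^-1 = -1.
v=5: a=5^1·(≡3), b=5^4·(≡3) mod 5; (3|5)=-1, (3|5)=-1; (−1)^{1·4·2}·(-1)^4·(-1)^1 = -1.
v=29: a=29^1·(≡17), b=29^1·(≡12) mod 29; (17|29)=-1, (12|29)=-1; (−1)^{1·1·14}·(-1)^1·(-1)^1 = +1.
v=23: a=23^1·(≡3), b=23^1·(≡10) mod 23; (3|23)=+1, (10|23)=-1; (−1)^{1·1·11}·(+1)^1·(-1)^1 = +1.
v=37: a=37^1·(≡4), b=37^1·(≡23) mod 37; (4|37)=+1, (23|37)=-1; (−1)^{1·1·18}·(+1)^1·(-1)^1 = -1.
v=7: a=7^2·(≡2), b=7^0·(≡3) mod 7; (2|7)=+1, (3|7)=-1; (−1)^{2·0·3}·(+1)^0·(-1)^2 = +1.
Ram(1604135, 320827) = {2, 5, 13, 37}; no ℚ_2-point on the conic.

[2, 5, 13, 37]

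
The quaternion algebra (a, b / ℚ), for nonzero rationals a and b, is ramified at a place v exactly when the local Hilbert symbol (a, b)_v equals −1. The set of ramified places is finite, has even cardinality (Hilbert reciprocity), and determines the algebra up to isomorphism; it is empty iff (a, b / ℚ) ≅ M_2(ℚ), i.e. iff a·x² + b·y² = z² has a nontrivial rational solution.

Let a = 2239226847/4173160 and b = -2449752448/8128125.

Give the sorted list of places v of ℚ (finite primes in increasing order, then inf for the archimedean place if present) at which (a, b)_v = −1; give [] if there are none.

(a, b) ≡ (230, -2990) mod (ℚ^×)²; places V = {2, 3, 5, 11, 13, 17, 19, 23, ∞}.
(a,b)_23: α=3, u≡20; β=3, v≡8 (mod 23); (20|23)=-1, (8|23)=+1; sign (−1)^1·-1^3·+1^3 = +1.
(a,b)_19: α=-2, u≡18; β=0, v≡12 (mod 19); (18|19)=-1, (12|19)=-1; sign (−1)^0·-1^0·-1^-2 = +1.
(a,b)_3: α=2, u≡2; β=-2, v≡1 (mod 3); (2|3)=-1, (1|3)=+1; sign (−1)^0·-1^-2·+1^2 = +1.
(a,b)_2: α=-3, β=7; u≡3, v≡1 (mod 8); ε(u)ε(v)=1·0, αω(v)=-3·0, βω(u)=7·1; sum ≡ 1  ⇒  -1.
(a,b)_13: α=2, u≡4; β=1, v≡1 (mod 13); (4|13)=+1, (1|13)=+1; sign (−1)^0·+1^1·+1^2 = +1.
(a,b)_5: α=-1, u≡1; β=-5, v≡2 (mod 5); (1|5)=+1, (2|5)=-1; sign (−1)^0·+1^-5·-1^-1 = -1.
(a,b)_17: α=-2, u≡8; β=-2, v≡2 (mod 17); (8|17)=+1, (2|17)=+1; sign (−1)^0·+1^-2·+1^-2 = +1.
(a,b)_11: α=2, u≡7; β=2, v≡6 (mod 11); (7|11)=-1, (6|11)=-1; sign (−1)^0·-1^2·-1^2 = +1.
(a,b)_∞: sgn(230)=+, sgn(-2990)=−, so +1.
|Ram(230, -2990)| = 2, even; anisotropic at {2, 5}.

[2, 5]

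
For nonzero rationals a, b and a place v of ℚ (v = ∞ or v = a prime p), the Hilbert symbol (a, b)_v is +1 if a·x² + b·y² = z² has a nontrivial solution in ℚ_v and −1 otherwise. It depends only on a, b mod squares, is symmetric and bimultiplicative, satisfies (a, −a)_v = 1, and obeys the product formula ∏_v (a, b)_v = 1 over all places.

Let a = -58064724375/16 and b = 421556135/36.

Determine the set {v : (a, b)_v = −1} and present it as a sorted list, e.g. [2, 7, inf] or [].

[3, 19, 31, 37]

Mod squares: a ≡ -1895991, b ≡ 20615. Check v ∈ {∞, 2, 3, 5, 7, 11, 13, 19, 29, 31, 37}.
v=19: a=19^1·(≡18), b=19^1·(≡14) mod 19; (18|19)=-1, (14|19)=-1; (−1)^{1·1·9}·(-1)^1·(-1)^1 = -1.
v=5: a=5^4·(≡1), b=5^1·(≡2) mod 5; (1|5)=+1, (2|5)=-1; (−1)^{4·1·2}·(+1)^1·(-1)^4 = +1.
v=7: a=7^2·(≡1), b=7^1·(≡3) mod 7; (1|7)=+1, (3|7)=-1; (−1)^{2·1·3}·(+1)^1·(-1)^2 = +1.
v=13: a=13^0·(≡6), b=13^2·(≡4) mod 13; (6|13)=-1, (4|13)=+1; (−1)^{0·2·6}·(-1)^2·(+1)^0 = +1.
v=3: a=3^1·(≡1), b=3^-2·(≡2) mod 3; (1|3)=+1, (2|3)=-1; (−1)^{1·-2·1}·(+1)^-2·(-1)^1 = -1.
v=29: a=29^1·(≡1), b=29^0·(≡6) mod 29; (1|29)=+1, (6|29)=+1; (−1)^{1·0·14}·(+1)^0·(+1)^1 = +1.
v=2: v_2(a)=-4, v_2(b)=-2; units ≡ 1, 7 (mod 8); ε·ε+αω+βω = 0·1+-4·0+-2·0 ≡ 0  ⇒  (a,b)_2 = +1.
v=∞: -1895991 < 0 and 20615 > 0  ⇒  (a,b)_∞ = +1.
v=37: a=37^1·(≡31), b=37^0·(≡35) mod 37; (31|37)=-1, (35|37)=-1; (−1)^{1·0·18}·(-1)^0·(-1)^1 = -1.
v=11: a=11^0·(≡7), b=11^2·(≡5) mod 11; (7|11)=-1, (5|11)=+1; (−1)^{0·2·5}·(-1)^2·(+1)^0 = +1.
v=31: a=31^1·(≡19), b=31^1·(≡25) mod 31; (19|31)=+1, (25|31)=+1; (−1)^{1·1·15}·(+1)^1·(+1)^1 = -1.
|Ram(-1895991, 20615)| = 4, even; anisotropic at {3, 19, 31, 37}.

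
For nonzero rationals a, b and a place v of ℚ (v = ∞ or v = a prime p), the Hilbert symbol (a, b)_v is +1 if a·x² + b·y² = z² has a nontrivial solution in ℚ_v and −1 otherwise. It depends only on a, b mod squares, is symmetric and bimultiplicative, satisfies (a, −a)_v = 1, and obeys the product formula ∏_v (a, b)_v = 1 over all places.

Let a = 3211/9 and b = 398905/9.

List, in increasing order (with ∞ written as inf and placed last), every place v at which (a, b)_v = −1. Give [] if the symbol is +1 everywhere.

[13, 19]

Mod squares: a ≡ 19, b ≡ 1105. Check v ∈ {∞, 2, 3, 5, 13, 17, 19}.
v=5: a=5^0·(≡4), b=5^1·(≡4) mod 5; (4|5)=+1, (4|5)=+1; (−1)^{0·1·2}·(+1)^1·(+1)^0 = +1.
v=2: v_2(a)=0, v_2(b)=0; units ≡ 3, 1 (mod 8); ε·ε+αω+βω = 1·0+0·0+0·1 ≡ 0  ⇒  (a,b)_2 = +1.
v=∞: 19 > 0 and 1105 > 0  ⇒  (a,b)_∞ = +1.
v=13: a=13^2·(≡5), b=13^1·(≡2) mod 13; (5|13)=-1, (2|13)=-1; (−1)^{2·1·6}·(-1)^1·(-1)^2 = -1.
v=17: a=17^0·(≡13), b=17^1·(≡10) mod 17; (13|17)=+1, (10|17)=-1; (−1)^{0·1·8}·(+1)^1·(-1)^0 = +1.
v=3: a=3^-2·(≡1), b=3^-2·(≡1) mod 3; (1|3)=+1, (1|3)=+1; (−1)^{-2·-2·1}·(+1)^-2·(+1)^-2 = +1.
v=19: a=19^1·(≡4), b=19^2·(≡13) mod 19; (4|19)=+1, (13|19)=-1; (−1)^{1·2·9}·(+1)^2·(-1)^1 = -1.
(19, 1105 / ℚ) ramifies at {13, 19}: a division algebra.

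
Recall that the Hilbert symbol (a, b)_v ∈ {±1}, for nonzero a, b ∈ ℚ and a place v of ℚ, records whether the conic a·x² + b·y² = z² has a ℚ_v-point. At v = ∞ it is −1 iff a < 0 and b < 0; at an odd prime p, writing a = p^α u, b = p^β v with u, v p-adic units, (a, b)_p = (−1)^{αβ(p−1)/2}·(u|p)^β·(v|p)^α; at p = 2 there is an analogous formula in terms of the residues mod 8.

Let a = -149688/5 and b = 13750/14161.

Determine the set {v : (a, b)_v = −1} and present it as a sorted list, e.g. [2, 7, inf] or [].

[5, 11]

(a, b) ≡ (-2310, 22) mod (ℚ^×)²; places V = {2, 3, 5, 7, 11, 17, ∞}.
(a,b)_11: α=1, u≡2; β=1, v≡10 (mod 11); (2|11)=-1, (10|11)=-1; sign (−1)^1·-1^1·-1^1 = -1.
(a,b)_3: α=5, u≡1; β=0, v≡1 (mod 3); (1|3)=+1, (1|3)=+1; sign (−1)^0·+1^0·+1^5 = +1.
(a,b)_17: α=0, u≡13; β=-2, v≡10 (mod 17); (13|17)=+1, (10|17)=-1; sign (−1)^0·+1^-2·-1^0 = +1.
(a,b)_7: α=1, u≡3; β=-2, v≡1 (mod 7); (3|7)=-1, (1|7)=+1; sign (−1)^0·-1^-2·+1^1 = +1.
(a,b)_5: α=-1, u≡2; β=4, v≡2 (mod 5); (2|5)=-1, (2|5)=-1; sign (−1)^0·-1^4·-1^-1 = -1.
(a,b)_2: α=3, β=1; u≡5, v≡3 (mod 8); ε(u)ε(v)=0·1, αω(v)=3·1, βω(u)=1·1; sum ≡ 0  ⇒  +1.
(a,b)_∞: sgn(-2310)=−, sgn(22)=+, so +1.
|Ram(-2310, 22)| = 2, even; anisotropic at {5, 11}.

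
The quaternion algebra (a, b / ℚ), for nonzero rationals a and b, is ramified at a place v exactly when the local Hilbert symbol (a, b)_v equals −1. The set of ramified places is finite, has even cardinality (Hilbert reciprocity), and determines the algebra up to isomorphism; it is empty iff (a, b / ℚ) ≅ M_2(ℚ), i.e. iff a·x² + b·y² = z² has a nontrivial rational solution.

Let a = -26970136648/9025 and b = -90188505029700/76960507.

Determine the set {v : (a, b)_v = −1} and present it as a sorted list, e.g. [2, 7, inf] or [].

(a, b) ≡ (-163618, -899899) mod (ℚ^×)²; places V = {2, 3, 5, 7, 11, 13, 19, 23, 29, 31, ∞}.
(a,b)_∞: sgn(-163618)=−, sgn(-899899)=−, so -1.
(a,b)_29: α=3, u≡9; β=3, v≡4 (mod 29); (9|29)=+1, (4|29)=+1; sign (−1)^0·+1^3·+1^3 = +1.
(a,b)_13: α=1, u≡7; β=-1, v≡5 (mod 13); (7|13)=-1, (5|13)=-1; sign (−1)^0·-1^-1·-1^1 = +1.
(a,b)_23: α=0, u≡8; β=-2, v≡19 (mod 23); (8|23)=+1, (19|23)=-1; sign (−1)^0·+1^-2·-1^0 = +1.
(a,b)_11: α=0, u≡8; β=3, v≡9 (mod 11); (8|11)=-1, (9|11)=+1; sign (−1)^0·-1^3·+1^0 = -1.
(a,b)_7: α=3, u≡5; β=3, v≡6 (mod 7); (5|7)=-1, (6|7)=-1; sign (−1)^1·-1^3·-1^3 = -1.
(a,b)_5: α=-2, u≡2; β=2, v≡1 (mod 5); (2|5)=-1, (1|5)=+1; sign (−1)^0·-1^2·+1^-2 = +1.
(a,b)_31: α=1, u≡13; β=-1, v≡19 (mod 31); (13|31)=-1, (19|31)=+1; sign (−1)^1·-1^-1·+1^1 = +1.
(a,b)_3: α=0, u≡2; β=4, v≡2 (mod 3); (2|3)=-1, (2|3)=-1; sign (−1)^0·-1^4·-1^0 = +1.
(a,b)_2: α=3, β=2; u≡7, v≡5 (mod 8); ε(u)ε(v)=1·0, αω(v)=3·1, βω(u)=2·0; sum ≡ 1  ⇒  -1.
(a,b)_19: α=-2, u≡12; β=-2, v≡6 (mod 19); (12|19)=-1, (6|19)=+1; sign (−1)^0·-1^-2·+1^-2 = +1.
|Ram(-163618, -899899)| = 4, even; anisotropic at {2, 7, 11, ∞}.

[2, 7, 11, inf]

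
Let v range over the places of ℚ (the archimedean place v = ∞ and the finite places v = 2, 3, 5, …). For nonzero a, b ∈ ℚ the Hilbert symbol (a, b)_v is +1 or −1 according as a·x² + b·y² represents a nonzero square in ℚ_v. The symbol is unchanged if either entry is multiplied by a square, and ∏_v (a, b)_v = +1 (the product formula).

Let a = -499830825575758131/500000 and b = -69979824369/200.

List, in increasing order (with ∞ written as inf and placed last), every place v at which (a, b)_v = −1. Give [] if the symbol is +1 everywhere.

[2, 7, 13, inf]

Mod squares: a ≡ -176358, b ≡ -2. Check v ∈ {∞, 2, 3, 5, 7, 13, 17, 19}.
v=∞: -176358 < 0 and -2 < 0  ⇒  (a,b)_∞ = -1.
v=3: a=3^9·(≡2), b=3^4·(≡1) mod 3; (2|3)=-1, (1|3)=+1; (−1)^{9·4·1}·(-1)^4·(+1)^9 = +1.
v=19: a=19^3·(≡5), b=19^2·(≡6) mod 19; (5|19)=+1, (6|19)=+1; (−1)^{3·2·9}·(+1)^2·(+1)^3 = +1.
v=13: a=13^3·(≡2), b=13^2·(≡2) mod 13; (2|13)=-1, (2|13)=-1; (−1)^{3·2·6}·(-1)^2·(-1)^3 = -1.
v=2: v_2(a)=-5, v_2(b)=-3; units ≡ 5, 7 (mod 8); ε·ε+αω+βω = 0·1+-5·0+-3·1 ≡ 1  ⇒  (a,b)_2 = -1.
v=7: a=7^3·(≡5), b=7^2·(≡6) mod 7; (5|7)=-1, (6|7)=-1; (−1)^{3·2·3}·(-1)^2·(-1)^3 = -1.
v=17: a=17^3·(≡13), b=17^2·(≡9) mod 17; (13|17)=+1, (9|17)=+1; (−1)^{3·2·8}·(+1)^2·(+1)^3 = +1.
v=5: a=5^-6·(≡2), b=5^-2·(≡2) mod 5; (2|5)=-1, (2|5)=-1; (−1)^{-6·-2·2}·(-1)^-2·(-1)^-6 = +1.
|Ram(-176358, -2)| = 4, even; anisotropic at {2, 7, 13, ∞}.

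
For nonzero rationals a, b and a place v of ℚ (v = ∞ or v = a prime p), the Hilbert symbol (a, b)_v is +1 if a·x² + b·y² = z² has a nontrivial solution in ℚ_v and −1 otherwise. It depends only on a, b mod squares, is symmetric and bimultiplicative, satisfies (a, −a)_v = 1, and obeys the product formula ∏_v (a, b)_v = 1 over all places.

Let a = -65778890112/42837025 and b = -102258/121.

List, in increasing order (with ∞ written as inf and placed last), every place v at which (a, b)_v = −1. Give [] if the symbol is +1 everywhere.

[2, 13, 19, inf]

Mod squares: a ≡ -598, b ≡ -11362. Check v ∈ {∞, 2, 3, 5, 7, 11, 13, 17, 19, 23}.
v=5: a=5^-2·(≡3), b=5^0·(≡2) mod 5; (3|5)=-1, (2|5)=-1; (−1)^{-2·0·2}·(-1)^0·(-1)^-2 = +1.
v=2: v_2(a)=7, v_2(b)=1; units ≡ 5, 7 (mod 8); ε·ε+αω+βω = 0·1+7·0+1·1 ≡ 1  ⇒  (a,b)_2 = -1.
v=∞: -598 < 0 and -11362 < 0  ⇒  (a,b)_∞ = -1.
v=7: a=7^-2·(≡1), b=7^0·(≡6) mod 7; (1|7)=+1, (6|7)=-1; (−1)^{-2·0·3}·(+1)^0·(-1)^-2 = +1.
v=23: a=23^3·(≡17), b=23^1·(≡18) mod 23; (17|23)=-1, (18|23)=+1; (−1)^{3·1·11}·(-1)^1·(+1)^3 = +1.
v=11: a=11^-2·(≡10), b=11^-2·(≡9) mod 11; (10|11)=-1, (9|11)=+1; (−1)^{-2·-2·5}·(-1)^-2·(+1)^-2 = +1.
v=3: a=3^2·(≡2), b=3^2·(≡2) mod 3; (2|3)=-1, (2|3)=-1; (−1)^{2·2·1}·(-1)^2·(-1)^2 = +1.
v=13: a=13^1·(≡8), b=13^1·(≡3) mod 13; (8|13)=-1, (3|13)=+1; (−1)^{1·1·6}·(-1)^1·(+1)^1 = -1.
v=19: a=19^2·(≡2), b=19^1·(≡2) mod 19; (2|19)=-1, (2|19)=-1; (−1)^{2·1·9}·(-1)^1·(-1)^2 = -1.
v=17: a=17^-2·(≡7), b=17^0·(≡7) mod 17; (7|17)=-1, (7|17)=-1; (−1)^{-2·0·8}·(-1)^0·(-1)^-2 = +1.
Ram(-598, -11362) = {2, 13, 19, ∞}; no ℚ_2-point on the conic.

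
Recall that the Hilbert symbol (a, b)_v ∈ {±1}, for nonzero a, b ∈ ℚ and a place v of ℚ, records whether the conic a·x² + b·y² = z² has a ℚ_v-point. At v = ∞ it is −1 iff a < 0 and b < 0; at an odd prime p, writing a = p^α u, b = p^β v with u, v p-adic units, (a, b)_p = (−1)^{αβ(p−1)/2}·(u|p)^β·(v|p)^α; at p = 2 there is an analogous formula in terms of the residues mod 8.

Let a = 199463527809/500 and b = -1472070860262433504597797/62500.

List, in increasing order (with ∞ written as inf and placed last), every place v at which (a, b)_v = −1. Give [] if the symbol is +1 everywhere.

[5, 47]

Mod squares: a ≡ 165205, b ≡ -37. Check v ∈ {∞, 2, 3, 5, 7, 13, 19, 37, 47}.
v=19: a=19^1·(≡3), b=19^2·(≡17) mod 19; (3|19)=-1, (17|19)=+1; (−1)^{1·2·9}·(-1)^2·(+1)^1 = +1.
v=∞: 165205 > 0 and -37 < 0  ⇒  (a,b)_∞ = +1.
v=5: a=5^-3·(≡1), b=5^-6·(≡2) mod 5; (1|5)=+1, (2|5)=-1; (−1)^{-3·-6·2}·(+1)^-6·(-1)^-3 = -1.
v=13: a=13^2·(≡9), b=13^4·(≡11) mod 13; (9|13)=+1, (11|13)=-1; (−1)^{2·4·6}·(+1)^4·(-1)^2 = +1.
v=37: a=37^1·(≡30), b=37^3·(≡26) mod 37; (30|37)=+1, (26|37)=+1; (−1)^{1·3·18}·(+1)^3·(+1)^1 = +1.
v=47: a=47^1·(≡42), b=47^2·(≡13) mod 47; (42|47)=+1, (13|47)=-1; (−1)^{1·2·23}·(+1)^2·(-1)^1 = -1.
v=7: a=7^2·(≡5), b=7^4·(≡3) mod 7; (5|7)=-1, (3|7)=-1; (−1)^{2·4·3}·(-1)^4·(-1)^2 = +1.
v=3: a=3^6·(≡1), b=3^12·(≡2) mod 3; (1|3)=+1, (2|3)=-1; (−1)^{6·12·1}·(+1)^12·(-1)^6 = +1.
v=2: v_2(a)=-2, v_2(b)=-2; units ≡ 5, 3 (mod 8); ε·ε+αω+βω = 0·1+-2·1+-2·1 ≡ 0  ⇒  (a,b)_2 = +1.
Ram(165205, -37) = {5, 47}; no ℚ_5-point on the conic.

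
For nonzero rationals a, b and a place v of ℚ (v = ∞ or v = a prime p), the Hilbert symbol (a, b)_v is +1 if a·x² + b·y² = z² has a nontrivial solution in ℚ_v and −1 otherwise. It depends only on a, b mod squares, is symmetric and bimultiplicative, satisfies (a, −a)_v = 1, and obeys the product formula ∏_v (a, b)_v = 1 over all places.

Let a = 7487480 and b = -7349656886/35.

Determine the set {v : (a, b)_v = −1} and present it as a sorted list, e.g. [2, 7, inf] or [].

[2, 5, 7, 17]

Mod squares: a ≡ 15470, b ≡ -13090. Check v ∈ {∞, 2, 5, 7, 11, 13, 17, 31}.
v=7: a=7^1·(≡5), b=7^-1·(≡6) mod 7; (5|7)=-1, (6|7)=-1; (−1)^{1·-1·3}·(-1)^-1·(-1)^1 = -1.
v=17: a=17^1·(≡4), b=17^1·(≡5) mod 17; (4|17)=+1, (5|17)=-1; (−1)^{1·1·8}·(+1)^1·(-1)^1 = -1.
v=∞: 15470 > 0 and -13090 < 0  ⇒  (a,b)_∞ = +1.
v=13: a=13^1·(≡8), b=13^2·(≡3) mod 13; (8|13)=-1, (3|13)=+1; (−1)^{1·2·6}·(-1)^2·(+1)^1 = +1.
v=11: a=11^2·(≡5), b=11^3·(≡3) mod 11; (5|11)=+1, (3|11)=+1; (−1)^{2·3·5}·(+1)^3·(+1)^2 = +1.
v=31: a=31^0·(≡19), b=31^2·(≡21) mod 31; (19|31)=+1, (21|31)=-1; (−1)^{0·2·15}·(+1)^2·(-1)^0 = +1.
v=5: a=5^1·(≡1), b=5^-1·(≡2) mod 5; (1|5)=+1, (2|5)=-1; (−1)^{1·-1·2}·(+1)^-1·(-1)^1 = -1.
v=2: v_2(a)=3, v_2(b)=1; units ≡ 7, 7 (mod 8); ε·ε+αω+βω = 1·1+3·0+1·0 ≡ 1  ⇒  (a,b)_2 = -1.
|Ram(15470, -13090)| = 4, even; anisotropic at {2, 5, 7, 17}.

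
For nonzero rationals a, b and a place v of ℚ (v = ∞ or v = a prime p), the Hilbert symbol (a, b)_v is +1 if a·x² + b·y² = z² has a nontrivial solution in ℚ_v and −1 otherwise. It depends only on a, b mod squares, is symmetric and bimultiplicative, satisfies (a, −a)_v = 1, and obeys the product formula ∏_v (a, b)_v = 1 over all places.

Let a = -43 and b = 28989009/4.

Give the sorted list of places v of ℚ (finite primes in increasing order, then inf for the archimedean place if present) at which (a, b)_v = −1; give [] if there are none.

[7, 29]

(a, b) ≡ (-43, 357889) mod (ℚ^×)²; places V = {2, 3, 7, 29, 41, 43, ∞}.
(a,b)_7: α=0, u≡6; β=1, v≡6 (mod 7); (6|7)=-1, (6|7)=-1; sign (−1)^0·-1^1·-1^0 = -1.
(a,b)_43: α=1, u≡42; β=1, v≡13 (mod 43); (42|43)=-1, (13|43)=+1; sign (−1)^1·-1^1·+1^1 = +1.
(a,b)_3: α=0, u≡2; β=4, v≡1 (mod 3); (2|3)=-1, (1|3)=+1; sign (−1)^0·-1^4·+1^0 = +1.
(a,b)_41: α=0, u≡39; β=1, v≡1 (mod 41); (39|41)=+1, (1|41)=+1; sign (−1)^0·+1^1·+1^0 = +1.
(a,b)_2: α=0, β=-2; u≡5, v≡1 (mod 8); ε(u)ε(v)=0·0, αω(v)=0·0, βω(u)=-2·1; sum ≡ 0  ⇒  +1.
(a,b)_∞: sgn(-43)=−, sgn(357889)=+, so +1.
(a,b)_29: α=0, u≡15; β=1, v≡5 (mod 29); (15|29)=-1, (5|29)=+1; sign (−1)^0·-1^1·+1^0 = -1.
Ram(-43, 357889) = {7, 29}; no ℚ_7-point on the conic.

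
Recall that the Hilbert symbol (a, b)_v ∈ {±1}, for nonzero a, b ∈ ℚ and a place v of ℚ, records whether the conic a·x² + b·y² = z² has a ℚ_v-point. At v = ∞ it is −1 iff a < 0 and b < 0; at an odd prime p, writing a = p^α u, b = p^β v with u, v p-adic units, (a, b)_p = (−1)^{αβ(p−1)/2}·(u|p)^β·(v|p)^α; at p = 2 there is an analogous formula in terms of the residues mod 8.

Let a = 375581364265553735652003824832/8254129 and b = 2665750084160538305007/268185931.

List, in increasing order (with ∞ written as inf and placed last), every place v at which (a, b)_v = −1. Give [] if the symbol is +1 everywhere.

(a, b) ≡ (7843, 19437) mod (ℚ^×)²; places V = {2, 3, 7, 11, 13, 17, 19, 23, 31, ∞}.
(a,b)_17: α=-2, u≡5; β=-4, v≡5 (mod 17); (5|17)=-1, (5|17)=-1; sign (−1)^0·-1^-4·-1^-2 = +1.
(a,b)_∞: sgn(7843)=+, sgn(19437)=+, so +1.
(a,b)_2: α=6, β=0; u≡3, v≡5 (mod 8); ε(u)ε(v)=1·0, αω(v)=6·1, βω(u)=0·1; sum ≡ 0  ⇒  +1.
(a,b)_23: α=3, u≡22; β=2, v≡4 (mod 23); (22|23)=-1, (4|23)=+1; sign (−1)^0·-1^2·+1^3 = +1.
(a,b)_13: α=-4, u≡4; β=-2, v≡6 (mod 13); (4|13)=+1, (6|13)=-1; sign (−1)^0·+1^-2·-1^-4 = +1.
(a,b)_19: α=0, u≡8; β=-1, v≡16 (mod 19); (8|19)=-1, (16|19)=+1; sign (−1)^0·-1^-1·+1^0 = -1.
(a,b)_7: α=0, u≡6; β=2, v≡3 (mod 7); (6|7)=-1, (3|7)=-1; sign (−1)^0·-1^2·-1^0 = +1.
(a,b)_31: α=5, u≡25; β=3, v≡4 (mod 31); (25|31)=+1, (4|31)=+1; sign (−1)^1·+1^3·+1^5 = -1.
(a,b)_11: α=11, u≡5; β=7, v≡6 (mod 11); (5|11)=+1, (6|11)=-1; sign (−1)^1·+1^7·-1^11 = +1.
(a,b)_3: α=10, u≡1; β=11, v≡2 (mod 3); (1|3)=+1, (2|3)=-1; sign (−1)^0·+1^11·-1^10 = +1.
(7843, 19437 / ℚ) ramifies at {19, 31}: a division algebra.

[19, 31]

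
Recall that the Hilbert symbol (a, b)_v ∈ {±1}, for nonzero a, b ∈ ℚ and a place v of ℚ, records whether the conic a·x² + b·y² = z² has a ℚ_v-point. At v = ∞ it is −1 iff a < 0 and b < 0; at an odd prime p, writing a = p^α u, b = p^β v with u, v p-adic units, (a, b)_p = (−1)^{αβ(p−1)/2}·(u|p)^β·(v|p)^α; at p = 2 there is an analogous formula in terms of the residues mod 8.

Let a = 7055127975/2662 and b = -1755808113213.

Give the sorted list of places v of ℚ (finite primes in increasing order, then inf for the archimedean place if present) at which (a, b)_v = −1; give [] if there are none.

Mod squares: a ≡ 8778, b ≡ -74613. Check v ∈ {∞, 2, 3, 5, 7, 11, 17, 19, 29}.
v=2: v_2(a)=-1, v_2(b)=0; units ≡ 5, 3 (mod 8); ε·ε+αω+βω = 0·1+-1·1+0·1 ≡ 1  ⇒  (a,b)_2 = -1.
v=29: a=29^4·(≡5), b=29^0·(≡24) mod 29; (5|29)=+1, (24|29)=+1; (−1)^{4·0·14}·(+1)^0·(+1)^4 = +1.
v=17: a=17^0·(≡5), b=17^1·(≡11) mod 17; (5|17)=-1, (11|17)=-1; (−1)^{0·1·8}·(-1)^1·(-1)^0 = -1.
v=7: a=7^1·(≡2), b=7^5·(≡2) mod 7; (2|7)=+1, (2|7)=+1; (−1)^{1·5·3}·(+1)^5·(+1)^1 = -1.
v=3: a=3^1·(≡1), b=3^5·(≡2) mod 3; (1|3)=+1, (2|3)=-1; (−1)^{1·5·1}·(+1)^5·(-1)^1 = +1.
v=11: a=11^-3·(≡8), b=11^3·(≡4) mod 11; (8|11)=-1, (4|11)=+1; (−1)^{-3·3·5}·(-1)^3·(+1)^-3 = +1.
v=5: a=5^2·(≡2), b=5^0·(≡2) mod 5; (2|5)=-1, (2|5)=-1; (−1)^{2·0·2}·(-1)^0·(-1)^2 = +1.
v=19: a=19^1·(≡17), b=19^1·(≡7) mod 19; (17|19)=+1, (7|19)=+1; (−1)^{1·1·9}·(+1)^1·(+1)^1 = -1.
v=∞: 8778 > 0 and -74613 < 0  ⇒  (a,b)_∞ = +1.
|Ram(8778, -74613)| = 4, even; anisotropic at {2, 7, 17, 19}.

[2, 7, 17, 19]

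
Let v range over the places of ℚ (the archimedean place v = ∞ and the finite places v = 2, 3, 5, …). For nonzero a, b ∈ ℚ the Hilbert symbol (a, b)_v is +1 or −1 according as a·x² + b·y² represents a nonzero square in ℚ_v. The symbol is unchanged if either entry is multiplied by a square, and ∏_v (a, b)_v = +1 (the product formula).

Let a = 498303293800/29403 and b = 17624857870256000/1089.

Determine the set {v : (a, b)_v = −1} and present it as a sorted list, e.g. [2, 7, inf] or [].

[2, 3, 13, 29]

Mod squares: a ≡ 174, b ≡ 2990. Check v ∈ {∞, 2, 3, 5, 7, 11, 13, 23, 29, 31}.
v=13: a=13^2·(≡6), b=13^3·(≡1) mod 13; (6|13)=-1, (1|13)=+1; (−1)^{2·3·6}·(-1)^3·(+1)^2 = -1.
v=11: a=11^-2·(≡4), b=11^-2·(≡5) mod 11; (4|11)=+1, (5|11)=+1; (−1)^{-2·-2·5}·(+1)^-2·(+1)^-2 = +1.
v=∞: 174 > 0 and 2990 > 0  ⇒  (a,b)_∞ = +1.
v=5: a=5^2·(≡4), b=5^3·(≡2) mod 5; (4|5)=+1, (2|5)=-1; (−1)^{2·3·2}·(+1)^3·(-1)^2 = +1.
v=7: a=7^0·(≡6), b=7^2·(≡4) mod 7; (6|7)=-1, (4|7)=+1; (−1)^{0·2·3}·(-1)^2·(+1)^0 = +1.
v=31: a=31^2·(≡18), b=31^0·(≡20) mod 31; (18|31)=+1, (20|31)=+1; (−1)^{2·0·15}·(+1)^0·(+1)^2 = +1.
v=29: a=29^1·(≡5), b=29^2·(≡18) mod 29; (5|29)=+1, (18|29)=-1; (−1)^{1·2·14}·(+1)^2·(-1)^1 = -1.
v=3: a=3^-5·(≡1), b=3^-2·(≡2) mod 3; (1|3)=+1, (2|3)=-1; (−1)^{-5·-2·1}·(+1)^-2·(-1)^-5 = -1.
v=23: a=23^2·(≡18), b=23^3·(≡15) mod 23; (18|23)=+1, (15|23)=-1; (−1)^{2·3·11}·(+1)^3·(-1)^2 = +1.
v=2: v_2(a)=3, v_2(b)=7; units ≡ 7, 7 (mod 8); ε·ε+αω+βω = 1·1+3·0+7·0 ≡ 1  ⇒  (a,b)_2 = -1.
|Ram(174, 2990)| = 4, even; anisotropic at {2, 3, 13, 29}.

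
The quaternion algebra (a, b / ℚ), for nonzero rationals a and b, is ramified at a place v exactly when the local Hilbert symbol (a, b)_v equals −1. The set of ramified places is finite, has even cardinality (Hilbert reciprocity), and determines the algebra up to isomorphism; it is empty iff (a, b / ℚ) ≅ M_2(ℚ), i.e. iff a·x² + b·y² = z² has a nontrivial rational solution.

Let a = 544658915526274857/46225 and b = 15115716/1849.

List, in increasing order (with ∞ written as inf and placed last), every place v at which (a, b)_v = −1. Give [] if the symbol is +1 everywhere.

Mod squares: a ≡ 110577, b ≡ 8569. Check v ∈ {∞, 2, 3, 5, 7, 11, 19, 29, 31, 37, 41, 43}.
v=31: a=31^1·(≡10), b=31^0·(≡12) mod 31; (10|31)=+1, (12|31)=-1; (−1)^{1·0·15}·(+1)^0·(-1)^1 = -1.
v=19: a=19^2·(≡4), b=19^1·(≡12) mod 19; (4|19)=+1, (12|19)=-1; (−1)^{2·1·9}·(+1)^1·(-1)^2 = +1.
v=∞: 110577 > 0 and 8569 > 0  ⇒  (a,b)_∞ = +1.
v=37: a=37^2·(≡26), b=37^0·(≡5) mod 37; (26|37)=+1, (5|37)=-1; (−1)^{2·0·18}·(+1)^0·(-1)^2 = +1.
v=5: a=5^-2·(≡3), b=5^0·(≡4) mod 5; (3|5)=-1, (4|5)=+1; (−1)^{-2·0·2}·(-1)^0·(+1)^-2 = +1.
v=29: a=29^1·(≡15), b=29^0·(≡10) mod 29; (15|29)=-1, (10|29)=-1; (−1)^{1·0·14}·(-1)^0·(-1)^1 = -1.
v=3: a=3^1·(≡1), b=3^2·(≡1) mod 3; (1|3)=+1, (1|3)=+1; (−1)^{1·2·1}·(+1)^2·(+1)^1 = +1.
v=11: a=11^2·(≡9), b=11^1·(≡3) mod 11; (9|11)=+1, (3|11)=+1; (−1)^{2·1·5}·(+1)^1·(+1)^2 = +1.
v=41: a=41^3·(≡1), b=41^1·(≡1) mod 41; (1|41)=+1, (1|41)=+1; (−1)^{3·1·20}·(+1)^1·(+1)^3 = +1.
v=2: v_2(a)=0, v_2(b)=2; units ≡ 1, 1 (mod 8); ε·ε+αω+βω = 0·0+0·0+2·0 ≡ 0  ⇒  (a,b)_2 = +1.
v=7: a=7^2·(≡5), b=7^2·(≡1) mod 7; (5|7)=-1, (1|7)=+1; (−1)^{2·2·3}·(-1)^2·(+1)^2 = +1.
v=43: a=43^-2·(≡23), b=43^-2·(≡12) mod 43; (23|43)=+1, (12|43)=-1; (−1)^{-2·-2·21}·(+1)^-2·(-1)^-2 = +1.
|Ram(110577, 8569)| = 2, even; anisotropic at {29, 31}.

[29, 31]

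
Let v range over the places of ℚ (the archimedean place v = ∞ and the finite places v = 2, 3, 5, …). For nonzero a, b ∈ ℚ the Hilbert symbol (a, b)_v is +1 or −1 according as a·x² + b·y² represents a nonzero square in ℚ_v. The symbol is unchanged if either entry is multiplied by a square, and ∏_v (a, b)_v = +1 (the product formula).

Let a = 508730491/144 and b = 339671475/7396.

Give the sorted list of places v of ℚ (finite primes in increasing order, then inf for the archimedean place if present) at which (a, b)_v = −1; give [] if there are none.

(a, b) ≡ (230299, 167739) mod (ℚ^×)²; places V = {2, 3, 5, 11, 13, 17, 19, 23, 31, 43, 47, ∞}.
(a,b)_23: α=1, u≡9; β=1, v≡9 (mod 23); (9|23)=+1, (9|23)=+1; sign (−1)^1·+1^1·+1^1 = -1.
(a,b)_∞: sgn(230299)=+, sgn(167739)=+, so +1.
(a,b)_2: α=-4, β=-2; u≡3, v≡3 (mod 8); ε(u)ε(v)=1·1, αω(v)=-4·1, βω(u)=-2·1; sum ≡ 1  ⇒  -1.
(a,b)_19: α=1, u≡3; β=0, v≡4 (mod 19); (3|19)=-1, (4|19)=+1; sign (−1)^0·-1^0·+1^1 = +1.
(a,b)_5: α=0, u≡4; β=2, v≡4 (mod 5); (4|5)=+1, (4|5)=+1; sign (−1)^0·+1^2·+1^0 = +1.
(a,b)_3: α=-2, u≡1; β=5, v≡2 (mod 3); (1|3)=+1, (2|3)=-1; sign (−1)^0·+1^5·-1^-2 = +1.
(a,b)_31: α=1, u≡8; β=0, v≡23 (mod 31); (8|31)=+1, (23|31)=-1; sign (−1)^0·+1^0·-1^1 = -1.
(a,b)_43: α=0, u≡42; β=-2, v≡39 (mod 43); (42|43)=-1, (39|43)=-1; sign (−1)^0·-1^-2·-1^0 = +1.
(a,b)_17: α=1, u≡13; β=1, v≡14 (mod 17); (13|17)=+1, (14|17)=-1; sign (−1)^0·+1^1·-1^1 = -1.
(a,b)_11: α=0, u≡5; β=1, v≡9 (mod 11); (5|11)=+1, (9|11)=+1; sign (−1)^0·+1^1·+1^0 = +1.
(a,b)_13: α=0, u≡9; β=1, v≡8 (mod 13); (9|13)=+1, (8|13)=-1; sign (−1)^0·+1^1·-1^0 = +1.
(a,b)_47: α=2, u≡31; β=0, v≡35 (mod 47); (31|47)=-1, (35|47)=-1; sign (−1)^0·-1^0·-1^2 = +1.
(230299, 167739 / ℚ) ramifies at {2, 17, 23, 31}: a division algebra.

[2, 17, 23, 31]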